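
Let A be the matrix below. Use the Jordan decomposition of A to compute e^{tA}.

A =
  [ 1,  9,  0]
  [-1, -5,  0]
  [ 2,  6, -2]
e^{tA} =
  [3*t*exp(-2*t) + exp(-2*t), 9*t*exp(-2*t), 0]
  [-t*exp(-2*t), -3*t*exp(-2*t) + exp(-2*t), 0]
  [2*t*exp(-2*t), 6*t*exp(-2*t), exp(-2*t)]

Strategy: write A = P · J · P⁻¹ where J is a Jordan canonical form, so e^{tA} = P · e^{tJ} · P⁻¹, and e^{tJ} can be computed block-by-block.

A has Jordan form
J =
  [-2,  1,  0]
  [ 0, -2,  0]
  [ 0,  0, -2]
(up to reordering of blocks).

Per-block formulas:
  For a 1×1 block at λ = -2: exp(t · [-2]) = [e^(-2t)].
  For a 2×2 Jordan block J_2(-2): exp(t · J_2(-2)) = e^(-2t)·(I + t·N), where N is the 2×2 nilpotent shift.

After assembling e^{tJ} and conjugating by P, we get:

e^{tA} =
  [3*t*exp(-2*t) + exp(-2*t), 9*t*exp(-2*t), 0]
  [-t*exp(-2*t), -3*t*exp(-2*t) + exp(-2*t), 0]
  [2*t*exp(-2*t), 6*t*exp(-2*t), exp(-2*t)]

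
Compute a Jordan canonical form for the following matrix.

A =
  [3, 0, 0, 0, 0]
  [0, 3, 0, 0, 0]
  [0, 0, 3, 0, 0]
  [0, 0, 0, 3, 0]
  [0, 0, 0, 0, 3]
J_1(3) ⊕ J_1(3) ⊕ J_1(3) ⊕ J_1(3) ⊕ J_1(3)

The characteristic polynomial is
  det(x·I − A) = x^5 - 15*x^4 + 90*x^3 - 270*x^2 + 405*x - 243 = (x - 3)^5

Eigenvalues and multiplicities (the geometric multiplicity of λ is n − rank(A − λI), which equals the number of Jordan blocks for λ):
  λ = 3: algebraic multiplicity = 5, geometric multiplicity = 5

Determining the block sizes for each eigenvalue:
  λ = 3: gm = am = 5, so every block has size 1 → block sizes [1, 1, 1, 1, 1]

Assembling the blocks gives a Jordan form
J =
  [3, 0, 0, 0, 0]
  [0, 3, 0, 0, 0]
  [0, 0, 3, 0, 0]
  [0, 0, 0, 3, 0]
  [0, 0, 0, 0, 3]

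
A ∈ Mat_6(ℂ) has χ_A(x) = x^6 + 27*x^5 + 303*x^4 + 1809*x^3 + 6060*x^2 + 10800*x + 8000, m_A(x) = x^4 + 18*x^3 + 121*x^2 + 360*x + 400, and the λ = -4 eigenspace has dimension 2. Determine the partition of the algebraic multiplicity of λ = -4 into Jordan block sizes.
Block sizes for λ = -4: [2, 1]

Step 1 — from the characteristic polynomial, algebraic multiplicity of λ = -4 is 3. From dim ker(A − (-4)·I) = 2, there are exactly 2 Jordan blocks for λ = -4.
Step 2 — from the minimal polynomial, the factor (x + 4)^2 tells us the largest block for λ = -4 has size 2.
Step 3 — with total size 3, 2 blocks, and largest block 2, the block sizes (in nonincreasing order) are [2, 1].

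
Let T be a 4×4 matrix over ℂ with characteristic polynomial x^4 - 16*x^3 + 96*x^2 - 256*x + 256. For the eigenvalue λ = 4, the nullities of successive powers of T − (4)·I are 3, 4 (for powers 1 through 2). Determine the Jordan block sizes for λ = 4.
Block sizes for λ = 4: [2, 1, 1]

From the dimensions of kernels of powers, the number of Jordan blocks of size at least j is d_j − d_{j−1} where d_j = dim ker(N^j) (with d_0 = 0). Computing the differences gives [3, 1].
The number of blocks of size exactly k is (#blocks of size ≥ k) − (#blocks of size ≥ k + 1), so the partition is: 2 block(s) of size 1, 1 block(s) of size 2.
In nonincreasing order the block sizes are [2, 1, 1].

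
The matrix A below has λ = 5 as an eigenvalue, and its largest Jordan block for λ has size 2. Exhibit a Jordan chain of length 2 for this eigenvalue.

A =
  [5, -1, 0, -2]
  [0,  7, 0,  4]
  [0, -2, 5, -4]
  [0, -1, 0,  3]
A Jordan chain for λ = 5 of length 2:
v_1 = (-1, 2, -2, -1)ᵀ
v_2 = (0, 1, 0, 0)ᵀ

Let N = A − (5)·I. We want v_2 with N^2 v_2 = 0 but N^1 v_2 ≠ 0; then v_{j-1} := N · v_j for j = 2, …, 2.

Pick v_2 = (0, 1, 0, 0)ᵀ.
Then v_1 = N · v_2 = (-1, 2, -2, -1)ᵀ.

Sanity check: (A − (5)·I) v_1 = (0, 0, 0, 0)ᵀ = 0. ✓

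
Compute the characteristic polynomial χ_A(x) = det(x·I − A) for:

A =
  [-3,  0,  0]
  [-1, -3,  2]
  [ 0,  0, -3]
x^3 + 9*x^2 + 27*x + 27

Expanding det(x·I − A) (e.g. by cofactor expansion or by noting that A is similar to its Jordan form J, which has the same characteristic polynomial as A) gives
  χ_A(x) = x^3 + 9*x^2 + 27*x + 27
which factors as (x + 3)^3. The eigenvalues (with algebraic multiplicities) are λ = -3 with multiplicity 3.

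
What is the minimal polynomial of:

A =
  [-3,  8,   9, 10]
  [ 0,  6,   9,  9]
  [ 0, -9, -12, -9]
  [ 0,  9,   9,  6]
x^3 - 27*x - 54

The characteristic polynomial is χ_A(x) = (x - 6)*(x + 3)^3, so the eigenvalues are known. The minimal polynomial is
  m_A(x) = Π_λ (x − λ)^{k_λ}
where k_λ is the size of the *largest* Jordan block for λ (equivalently, the smallest k with (A − λI)^k v = 0 for every generalised eigenvector v of λ).

  λ = -3: largest Jordan block has size 2, contributing (x + 3)^2
  λ = 6: largest Jordan block has size 1, contributing (x − 6)

So m_A(x) = (x - 6)*(x + 3)^2 = x^3 - 27*x - 54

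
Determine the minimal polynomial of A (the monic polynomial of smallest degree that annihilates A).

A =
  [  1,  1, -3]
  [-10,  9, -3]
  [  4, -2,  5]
x^3 - 15*x^2 + 75*x - 125

The characteristic polynomial is χ_A(x) = (x - 5)^3, so the eigenvalues are known. The minimal polynomial is
  m_A(x) = Π_λ (x − λ)^{k_λ}
where k_λ is the size of the *largest* Jordan block for λ (equivalently, the smallest k with (A − λI)^k v = 0 for every generalised eigenvector v of λ).

  λ = 5: largest Jordan block has size 3, contributing (x − 5)^3

So m_A(x) = (x - 5)^3 = x^3 - 15*x^2 + 75*x - 125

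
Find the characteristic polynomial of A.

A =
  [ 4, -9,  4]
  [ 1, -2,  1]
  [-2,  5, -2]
x^3

Expanding det(x·I − A) (e.g. by cofactor expansion or by noting that A is similar to its Jordan form J, which has the same characteristic polynomial as A) gives
  χ_A(x) = x^3
which factors as x^3. The eigenvalues (with algebraic multiplicities) are λ = 0 with multiplicity 3.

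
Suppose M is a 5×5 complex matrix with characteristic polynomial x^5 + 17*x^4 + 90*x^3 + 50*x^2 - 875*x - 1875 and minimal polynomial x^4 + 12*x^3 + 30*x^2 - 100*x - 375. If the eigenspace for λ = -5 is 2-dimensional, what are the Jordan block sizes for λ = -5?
Block sizes for λ = -5: [3, 1]

Step 1 — from the characteristic polynomial, algebraic multiplicity of λ = -5 is 4. From dim ker(M − (-5)·I) = 2, there are exactly 2 Jordan blocks for λ = -5.
Step 2 — from the minimal polynomial, the factor (x + 5)^3 tells us the largest block for λ = -5 has size 3.
Step 3 — with total size 4, 2 blocks, and largest block 3, the block sizes (in nonincreasing order) are [3, 1].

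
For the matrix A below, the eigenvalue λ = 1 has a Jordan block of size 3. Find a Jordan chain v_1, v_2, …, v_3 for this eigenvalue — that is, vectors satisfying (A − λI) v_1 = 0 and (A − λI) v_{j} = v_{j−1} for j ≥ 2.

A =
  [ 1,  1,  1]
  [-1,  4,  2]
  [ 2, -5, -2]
A Jordan chain for λ = 1 of length 3:
v_1 = (1, 1, -1)ᵀ
v_2 = (0, -1, 2)ᵀ
v_3 = (1, 0, 0)ᵀ

Let N = A − (1)·I. We want v_3 with N^3 v_3 = 0 but N^2 v_3 ≠ 0; then v_{j-1} := N · v_j for j = 3, …, 2.

Pick v_3 = (1, 0, 0)ᵀ.
Then v_2 = N · v_3 = (0, -1, 2)ᵀ.
Then v_1 = N · v_2 = (1, 1, -1)ᵀ.

Sanity check: (A − (1)·I) v_1 = (0, 0, 0)ᵀ = 0. ✓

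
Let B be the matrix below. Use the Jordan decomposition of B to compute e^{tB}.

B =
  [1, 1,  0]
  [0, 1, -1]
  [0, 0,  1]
e^{tB} =
  [exp(t), t*exp(t), -t^2*exp(t)/2]
  [0, exp(t), -t*exp(t)]
  [0, 0, exp(t)]

Strategy: write B = P · J · P⁻¹ where J is a Jordan canonical form, so e^{tB} = P · e^{tJ} · P⁻¹, and e^{tJ} can be computed block-by-block.

B has Jordan form
J =
  [1, 1, 0]
  [0, 1, 1]
  [0, 0, 1]
(up to reordering of blocks).

Per-block formulas:
  For a 3×3 Jordan block J_3(1): exp(t · J_3(1)) = e^(1t)·(I + t·N + (t^2/2)·N^2), where N is the 3×3 nilpotent shift.

After assembling e^{tJ} and conjugating by P, we get:

e^{tB} =
  [exp(t), t*exp(t), -t^2*exp(t)/2]
  [0, exp(t), -t*exp(t)]
  [0, 0, exp(t)]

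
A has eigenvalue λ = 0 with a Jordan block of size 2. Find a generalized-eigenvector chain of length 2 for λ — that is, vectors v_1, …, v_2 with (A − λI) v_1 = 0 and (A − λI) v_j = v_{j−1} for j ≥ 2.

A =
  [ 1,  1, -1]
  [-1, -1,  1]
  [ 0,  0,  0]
A Jordan chain for λ = 0 of length 2:
v_1 = (1, -1, 0)ᵀ
v_2 = (1, 0, 0)ᵀ

Let N = A − (0)·I. We want v_2 with N^2 v_2 = 0 but N^1 v_2 ≠ 0; then v_{j-1} := N · v_j for j = 2, …, 2.

Pick v_2 = (1, 0, 0)ᵀ.
Then v_1 = N · v_2 = (1, -1, 0)ᵀ.

Sanity check: (A − (0)·I) v_1 = (0, 0, 0)ᵀ = 0. ✓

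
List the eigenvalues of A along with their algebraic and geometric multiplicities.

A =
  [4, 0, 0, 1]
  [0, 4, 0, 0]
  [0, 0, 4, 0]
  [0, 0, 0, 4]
λ = 4: alg = 4, geom = 3

Step 1 — factor the characteristic polynomial to read off the algebraic multiplicities:
  χ_A(x) = (x - 4)^4

Step 2 — compute geometric multiplicities via the rank-nullity identity g(λ) = n − rank(A − λI):
  rank(A − (4)·I) = 1, so dim ker(A − (4)·I) = n − 1 = 3

Summary:
  λ = 4: algebraic multiplicity = 4, geometric multiplicity = 3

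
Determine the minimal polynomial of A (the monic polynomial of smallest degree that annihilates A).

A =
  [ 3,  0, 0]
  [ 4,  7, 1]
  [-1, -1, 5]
x^3 - 15*x^2 + 72*x - 108

The characteristic polynomial is χ_A(x) = (x - 6)^2*(x - 3), so the eigenvalues are known. The minimal polynomial is
  m_A(x) = Π_λ (x − λ)^{k_λ}
where k_λ is the size of the *largest* Jordan block for λ (equivalently, the smallest k with (A − λI)^k v = 0 for every generalised eigenvector v of λ).

  λ = 3: largest Jordan block has size 1, contributing (x − 3)
  λ = 6: largest Jordan block has size 2, contributing (x − 6)^2

So m_A(x) = (x - 6)^2*(x - 3) = x^3 - 15*x^2 + 72*x - 108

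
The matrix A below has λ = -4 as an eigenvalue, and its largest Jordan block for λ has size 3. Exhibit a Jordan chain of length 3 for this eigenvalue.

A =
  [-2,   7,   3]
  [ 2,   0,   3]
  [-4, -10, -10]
A Jordan chain for λ = -4 of length 3:
v_1 = (6, 0, -4)ᵀ
v_2 = (2, 2, -4)ᵀ
v_3 = (1, 0, 0)ᵀ

Let N = A − (-4)·I. We want v_3 with N^3 v_3 = 0 but N^2 v_3 ≠ 0; then v_{j-1} := N · v_j for j = 3, …, 2.

Pick v_3 = (1, 0, 0)ᵀ.
Then v_2 = N · v_3 = (2, 2, -4)ᵀ.
Then v_1 = N · v_2 = (6, 0, -4)ᵀ.

Sanity check: (A − (-4)·I) v_1 = (0, 0, 0)ᵀ = 0. ✓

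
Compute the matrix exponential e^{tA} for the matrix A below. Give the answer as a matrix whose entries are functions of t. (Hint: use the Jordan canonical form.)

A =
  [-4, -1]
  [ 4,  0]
e^{tA} =
  [-2*t*exp(-2*t) + exp(-2*t), -t*exp(-2*t)]
  [4*t*exp(-2*t), 2*t*exp(-2*t) + exp(-2*t)]

Strategy: write A = P · J · P⁻¹ where J is a Jordan canonical form, so e^{tA} = P · e^{tJ} · P⁻¹, and e^{tJ} can be computed block-by-block.

A has Jordan form
J =
  [-2,  1]
  [ 0, -2]
(up to reordering of blocks).

Per-block formulas:
  For a 2×2 Jordan block J_2(-2): exp(t · J_2(-2)) = e^(-2t)·(I + t·N), where N is the 2×2 nilpotent shift.

After assembling e^{tJ} and conjugating by P, we get:

e^{tA} =
  [-2*t*exp(-2*t) + exp(-2*t), -t*exp(-2*t)]
  [4*t*exp(-2*t), 2*t*exp(-2*t) + exp(-2*t)]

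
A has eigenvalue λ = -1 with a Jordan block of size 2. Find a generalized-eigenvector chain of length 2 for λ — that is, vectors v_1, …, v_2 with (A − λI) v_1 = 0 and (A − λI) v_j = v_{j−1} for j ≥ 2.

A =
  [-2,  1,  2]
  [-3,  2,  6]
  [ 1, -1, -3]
A Jordan chain for λ = -1 of length 2:
v_1 = (-1, -3, 1)ᵀ
v_2 = (1, 0, 0)ᵀ

Let N = A − (-1)·I. We want v_2 with N^2 v_2 = 0 but N^1 v_2 ≠ 0; then v_{j-1} := N · v_j for j = 2, …, 2.

Pick v_2 = (1, 0, 0)ᵀ.
Then v_1 = N · v_2 = (-1, -3, 1)ᵀ.

Sanity check: (A − (-1)·I) v_1 = (0, 0, 0)ᵀ = 0. ✓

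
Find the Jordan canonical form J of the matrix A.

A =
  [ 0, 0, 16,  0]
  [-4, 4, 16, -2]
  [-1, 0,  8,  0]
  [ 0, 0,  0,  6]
J_2(4) ⊕ J_1(4) ⊕ J_1(6)

The characteristic polynomial is
  det(x·I − A) = x^4 - 18*x^3 + 120*x^2 - 352*x + 384 = (x - 6)*(x - 4)^3

Eigenvalues and multiplicities (the geometric multiplicity of λ is n − rank(A − λI), which equals the number of Jordan blocks for λ):
  λ = 4: algebraic multiplicity = 3, geometric multiplicity = 2
  λ = 6: algebraic multiplicity = 1, geometric multiplicity = 1

Determining the block sizes for each eigenvalue:
  λ = 4: 2 blocks summing to 3 forces exactly one block of size 2 and the rest size 1 → block sizes [2, 1]
  λ = 6: one block (gm = 1), so the single block has size am = 1 → block sizes [1]

Assembling the blocks gives a Jordan form
J =
  [4, 1, 0, 0]
  [0, 4, 0, 0]
  [0, 0, 4, 0]
  [0, 0, 0, 6]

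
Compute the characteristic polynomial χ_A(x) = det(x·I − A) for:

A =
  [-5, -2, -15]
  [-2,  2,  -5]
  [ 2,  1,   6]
x^3 - 3*x^2 + 3*x - 1

Expanding det(x·I − A) (e.g. by cofactor expansion or by noting that A is similar to its Jordan form J, which has the same characteristic polynomial as A) gives
  χ_A(x) = x^3 - 3*x^2 + 3*x - 1
which factors as (x - 1)^3. The eigenvalues (with algebraic multiplicities) are λ = 1 with multiplicity 3.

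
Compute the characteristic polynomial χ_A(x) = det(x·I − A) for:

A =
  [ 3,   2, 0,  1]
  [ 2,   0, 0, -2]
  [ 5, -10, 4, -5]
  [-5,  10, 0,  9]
x^4 - 16*x^3 + 96*x^2 - 256*x + 256

Expanding det(x·I − A) (e.g. by cofactor expansion or by noting that A is similar to its Jordan form J, which has the same characteristic polynomial as A) gives
  χ_A(x) = x^4 - 16*x^3 + 96*x^2 - 256*x + 256
which factors as (x - 4)^4. The eigenvalues (with algebraic multiplicities) are λ = 4 with multiplicity 4.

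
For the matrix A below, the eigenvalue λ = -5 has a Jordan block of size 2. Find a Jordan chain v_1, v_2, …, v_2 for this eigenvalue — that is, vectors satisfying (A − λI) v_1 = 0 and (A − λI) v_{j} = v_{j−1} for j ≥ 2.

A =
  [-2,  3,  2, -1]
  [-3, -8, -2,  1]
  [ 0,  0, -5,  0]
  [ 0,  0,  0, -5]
A Jordan chain for λ = -5 of length 2:
v_1 = (3, -3, 0, 0)ᵀ
v_2 = (1, 0, 0, 0)ᵀ

Let N = A − (-5)·I. We want v_2 with N^2 v_2 = 0 but N^1 v_2 ≠ 0; then v_{j-1} := N · v_j for j = 2, …, 2.

Pick v_2 = (1, 0, 0, 0)ᵀ.
Then v_1 = N · v_2 = (3, -3, 0, 0)ᵀ.

Sanity check: (A − (-5)·I) v_1 = (0, 0, 0, 0)ᵀ = 0. ✓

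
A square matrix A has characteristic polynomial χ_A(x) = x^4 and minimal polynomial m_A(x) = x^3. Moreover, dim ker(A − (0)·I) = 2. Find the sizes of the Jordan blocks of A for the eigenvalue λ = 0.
Block sizes for λ = 0: [3, 1]

Step 1 — from the characteristic polynomial, algebraic multiplicity of λ = 0 is 4. From dim ker(A − (0)·I) = 2, there are exactly 2 Jordan blocks for λ = 0.
Step 2 — from the minimal polynomial, the factor (x − 0)^3 tells us the largest block for λ = 0 has size 3.
Step 3 — with total size 4, 2 blocks, and largest block 3, the block sizes (in nonincreasing order) are [3, 1].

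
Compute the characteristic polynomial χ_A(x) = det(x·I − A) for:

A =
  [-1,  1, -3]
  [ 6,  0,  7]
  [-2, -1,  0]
x^3 + x^2 - 5*x + 3

Expanding det(x·I − A) (e.g. by cofactor expansion or by noting that A is similar to its Jordan form J, which has the same characteristic polynomial as A) gives
  χ_A(x) = x^3 + x^2 - 5*x + 3
which factors as (x - 1)^2*(x + 3). The eigenvalues (with algebraic multiplicities) are λ = -3 with multiplicity 1, λ = 1 with multiplicity 2.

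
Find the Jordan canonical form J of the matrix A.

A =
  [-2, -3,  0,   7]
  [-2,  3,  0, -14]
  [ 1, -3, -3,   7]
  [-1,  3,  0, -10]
J_2(-3) ⊕ J_1(-3) ⊕ J_1(-3)

The characteristic polynomial is
  det(x·I − A) = x^4 + 12*x^3 + 54*x^2 + 108*x + 81 = (x + 3)^4

Eigenvalues and multiplicities (the geometric multiplicity of λ is n − rank(A − λI), which equals the number of Jordan blocks for λ):
  λ = -3: algebraic multiplicity = 4, geometric multiplicity = 3

Determining the block sizes for each eigenvalue:
  λ = -3: 3 blocks summing to 4 forces exactly one block of size 2 and the rest size 1 → block sizes [2, 1, 1]

Assembling the blocks gives a Jordan form
J =
  [-3,  1,  0,  0]
  [ 0, -3,  0,  0]
  [ 0,  0, -3,  0]
  [ 0,  0,  0, -3]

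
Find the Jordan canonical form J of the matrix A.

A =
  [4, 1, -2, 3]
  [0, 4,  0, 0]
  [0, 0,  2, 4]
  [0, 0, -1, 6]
J_3(4) ⊕ J_1(4)

The characteristic polynomial is
  det(x·I − A) = x^4 - 16*x^3 + 96*x^2 - 256*x + 256 = (x - 4)^4

Eigenvalues and multiplicities (the geometric multiplicity of λ is n − rank(A − λI), which equals the number of Jordan blocks for λ):
  λ = 4: algebraic multiplicity = 4, geometric multiplicity = 2

Determining the block sizes for each eigenvalue:
  λ = 4: with am = 4 and gm = 2, the partition is not yet determined (e.g. several partitions of 4 into 2 parts exist). Let N = A − (4)·I. Computing rank(N^1) = 2, rank(N^2) = 1, rank(N^3) = 0; the number of blocks of size ≥ j is rank(N^{j−1}) − rank(N^j), giving [2, 1, 1]. So we have 1 block(s) of size 3, 1 block(s) of size 1 → block sizes [3, 1]

Assembling the blocks gives a Jordan form
J =
  [4, 1, 0, 0]
  [0, 4, 1, 0]
  [0, 0, 4, 0]
  [0, 0, 0, 4]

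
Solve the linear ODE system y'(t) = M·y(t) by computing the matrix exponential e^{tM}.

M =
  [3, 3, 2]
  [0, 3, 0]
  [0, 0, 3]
e^{tM} =
  [exp(3*t), 3*t*exp(3*t), 2*t*exp(3*t)]
  [0, exp(3*t), 0]
  [0, 0, exp(3*t)]

Strategy: write M = P · J · P⁻¹ where J is a Jordan canonical form, so e^{tM} = P · e^{tJ} · P⁻¹, and e^{tJ} can be computed block-by-block.

M has Jordan form
J =
  [3, 1, 0]
  [0, 3, 0]
  [0, 0, 3]
(up to reordering of blocks).

Per-block formulas:
  For a 1×1 block at λ = 3: exp(t · [3]) = [e^(3t)].
  For a 2×2 Jordan block J_2(3): exp(t · J_2(3)) = e^(3t)·(I + t·N), where N is the 2×2 nilpotent shift.

After assembling e^{tJ} and conjugating by P, we get:

e^{tM} =
  [exp(3*t), 3*t*exp(3*t), 2*t*exp(3*t)]
  [0, exp(3*t), 0]
  [0, 0, exp(3*t)]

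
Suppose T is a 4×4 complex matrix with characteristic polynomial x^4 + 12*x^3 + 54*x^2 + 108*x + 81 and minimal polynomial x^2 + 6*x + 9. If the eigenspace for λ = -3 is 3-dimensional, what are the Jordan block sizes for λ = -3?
Block sizes for λ = -3: [2, 1, 1]

Step 1 — from the characteristic polynomial, algebraic multiplicity of λ = -3 is 4. From dim ker(T − (-3)·I) = 3, there are exactly 3 Jordan blocks for λ = -3.
Step 2 — from the minimal polynomial, the factor (x + 3)^2 tells us the largest block for λ = -3 has size 2.
Step 3 — with total size 4, 3 blocks, and largest block 2, the block sizes (in nonincreasing order) are [2, 1, 1].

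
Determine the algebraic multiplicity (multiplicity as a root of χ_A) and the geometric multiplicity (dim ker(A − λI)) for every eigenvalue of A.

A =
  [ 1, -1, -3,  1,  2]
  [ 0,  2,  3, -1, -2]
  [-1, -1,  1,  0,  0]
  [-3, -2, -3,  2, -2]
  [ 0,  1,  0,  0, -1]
λ = 1: alg = 5, geom = 2

Step 1 — factor the characteristic polynomial to read off the algebraic multiplicities:
  χ_A(x) = (x - 1)^5

Step 2 — compute geometric multiplicities via the rank-nullity identity g(λ) = n − rank(A − λI):
  rank(A − (1)·I) = 3, so dim ker(A − (1)·I) = n − 3 = 2

Summary:
  λ = 1: algebraic multiplicity = 5, geometric multiplicity = 2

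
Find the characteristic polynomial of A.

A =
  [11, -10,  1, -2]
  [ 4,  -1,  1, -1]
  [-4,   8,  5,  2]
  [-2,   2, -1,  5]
x^4 - 20*x^3 + 150*x^2 - 500*x + 625

Expanding det(x·I − A) (e.g. by cofactor expansion or by noting that A is similar to its Jordan form J, which has the same characteristic polynomial as A) gives
  χ_A(x) = x^4 - 20*x^3 + 150*x^2 - 500*x + 625
which factors as (x - 5)^4. The eigenvalues (with algebraic multiplicities) are λ = 5 with multiplicity 4.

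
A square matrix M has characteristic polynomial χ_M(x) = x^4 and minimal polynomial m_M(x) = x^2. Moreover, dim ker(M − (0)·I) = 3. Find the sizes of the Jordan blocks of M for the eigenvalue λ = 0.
Block sizes for λ = 0: [2, 1, 1]

Step 1 — from the characteristic polynomial, algebraic multiplicity of λ = 0 is 4. From dim ker(M − (0)·I) = 3, there are exactly 3 Jordan blocks for λ = 0.
Step 2 — from the minimal polynomial, the factor (x − 0)^2 tells us the largest block for λ = 0 has size 2.
Step 3 — with total size 4, 3 blocks, and largest block 2, the block sizes (in nonincreasing order) are [2, 1, 1].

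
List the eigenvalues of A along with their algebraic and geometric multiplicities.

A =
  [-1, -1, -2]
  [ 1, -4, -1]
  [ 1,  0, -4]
λ = -3: alg = 3, geom = 1

Step 1 — factor the characteristic polynomial to read off the algebraic multiplicities:
  χ_A(x) = (x + 3)^3

Step 2 — compute geometric multiplicities via the rank-nullity identity g(λ) = n − rank(A − λI):
  rank(A − (-3)·I) = 2, so dim ker(A − (-3)·I) = n − 2 = 1

Summary:
  λ = -3: algebraic multiplicity = 3, geometric multiplicity = 1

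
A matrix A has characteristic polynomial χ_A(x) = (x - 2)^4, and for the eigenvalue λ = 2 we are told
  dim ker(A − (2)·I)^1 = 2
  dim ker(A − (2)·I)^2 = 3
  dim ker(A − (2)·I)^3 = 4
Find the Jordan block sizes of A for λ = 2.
Block sizes for λ = 2: [3, 1]

From the dimensions of kernels of powers, the number of Jordan blocks of size at least j is d_j − d_{j−1} where d_j = dim ker(N^j) (with d_0 = 0). Computing the differences gives [2, 1, 1].
The number of blocks of size exactly k is (#blocks of size ≥ k) − (#blocks of size ≥ k + 1), so the partition is: 1 block(s) of size 1, 1 block(s) of size 3.
In nonincreasing order the block sizes are [3, 1].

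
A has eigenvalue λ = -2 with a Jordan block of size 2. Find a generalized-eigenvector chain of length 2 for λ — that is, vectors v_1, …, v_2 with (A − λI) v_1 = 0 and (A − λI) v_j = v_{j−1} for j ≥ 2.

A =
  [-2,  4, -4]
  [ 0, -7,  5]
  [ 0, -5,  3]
A Jordan chain for λ = -2 of length 2:
v_1 = (4, -5, -5)ᵀ
v_2 = (0, 1, 0)ᵀ

Let N = A − (-2)·I. We want v_2 with N^2 v_2 = 0 but N^1 v_2 ≠ 0; then v_{j-1} := N · v_j for j = 2, …, 2.

Pick v_2 = (0, 1, 0)ᵀ.
Then v_1 = N · v_2 = (4, -5, -5)ᵀ.

Sanity check: (A − (-2)·I) v_1 = (0, 0, 0)ᵀ = 0. ✓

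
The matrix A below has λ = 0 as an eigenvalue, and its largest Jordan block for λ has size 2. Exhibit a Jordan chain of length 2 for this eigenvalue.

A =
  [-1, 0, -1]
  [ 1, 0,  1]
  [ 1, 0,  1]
A Jordan chain for λ = 0 of length 2:
v_1 = (-1, 1, 1)ᵀ
v_2 = (1, 0, 0)ᵀ

Let N = A − (0)·I. We want v_2 with N^2 v_2 = 0 but N^1 v_2 ≠ 0; then v_{j-1} := N · v_j for j = 2, …, 2.

Pick v_2 = (1, 0, 0)ᵀ.
Then v_1 = N · v_2 = (-1, 1, 1)ᵀ.

Sanity check: (A − (0)·I) v_1 = (0, 0, 0)ᵀ = 0. ✓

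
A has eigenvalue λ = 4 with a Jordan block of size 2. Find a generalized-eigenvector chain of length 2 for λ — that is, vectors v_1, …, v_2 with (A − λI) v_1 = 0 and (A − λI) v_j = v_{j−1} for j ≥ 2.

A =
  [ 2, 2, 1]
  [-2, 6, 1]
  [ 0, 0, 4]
A Jordan chain for λ = 4 of length 2:
v_1 = (-2, -2, 0)ᵀ
v_2 = (1, 0, 0)ᵀ

Let N = A − (4)·I. We want v_2 with N^2 v_2 = 0 but N^1 v_2 ≠ 0; then v_{j-1} := N · v_j for j = 2, …, 2.

Pick v_2 = (1, 0, 0)ᵀ.
Then v_1 = N · v_2 = (-2, -2, 0)ᵀ.

Sanity check: (A − (4)·I) v_1 = (0, 0, 0)ᵀ = 0. ✓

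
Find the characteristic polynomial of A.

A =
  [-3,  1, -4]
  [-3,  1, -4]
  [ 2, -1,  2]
x^3

Expanding det(x·I − A) (e.g. by cofactor expansion or by noting that A is similar to its Jordan form J, which has the same characteristic polynomial as A) gives
  χ_A(x) = x^3
which factors as x^3. The eigenvalues (with algebraic multiplicities) are λ = 0 with multiplicity 3.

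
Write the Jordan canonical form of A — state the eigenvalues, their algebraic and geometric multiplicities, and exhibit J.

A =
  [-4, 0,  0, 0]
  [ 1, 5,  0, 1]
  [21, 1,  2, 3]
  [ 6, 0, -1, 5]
J_1(-4) ⊕ J_3(4)

The characteristic polynomial is
  det(x·I − A) = x^4 - 8*x^3 + 128*x - 256 = (x - 4)^3*(x + 4)

Eigenvalues and multiplicities (the geometric multiplicity of λ is n − rank(A − λI), which equals the number of Jordan blocks for λ):
  λ = -4: algebraic multiplicity = 1, geometric multiplicity = 1
  λ = 4: algebraic multiplicity = 3, geometric multiplicity = 1

Determining the block sizes for each eigenvalue:
  λ = -4: one block (gm = 1), so the single block has size am = 1 → block sizes [1]
  λ = 4: one block (gm = 1), so the single block has size am = 3 → block sizes [3]

Assembling the blocks gives a Jordan form
J =
  [-4, 0, 0, 0]
  [ 0, 4, 1, 0]
  [ 0, 0, 4, 1]
  [ 0, 0, 0, 4]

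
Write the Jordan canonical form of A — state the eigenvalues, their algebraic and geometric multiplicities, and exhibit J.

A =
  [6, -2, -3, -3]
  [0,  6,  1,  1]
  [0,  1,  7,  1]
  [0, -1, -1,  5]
J_3(6) ⊕ J_1(6)

The characteristic polynomial is
  det(x·I − A) = x^4 - 24*x^3 + 216*x^2 - 864*x + 1296 = (x - 6)^4

Eigenvalues and multiplicities (the geometric multiplicity of λ is n − rank(A − λI), which equals the number of Jordan blocks for λ):
  λ = 6: algebraic multiplicity = 4, geometric multiplicity = 2

Determining the block sizes for each eigenvalue:
  λ = 6: with am = 4 and gm = 2, the partition is not yet determined (e.g. several partitions of 4 into 2 parts exist). Let N = A − (6)·I. Computing rank(N^1) = 2, rank(N^2) = 1, rank(N^3) = 0; the number of blocks of size ≥ j is rank(N^{j−1}) − rank(N^j), giving [2, 1, 1]. So we have 1 block(s) of size 3, 1 block(s) of size 1 → block sizes [3, 1]

Assembling the blocks gives a Jordan form
J =
  [6, 1, 0, 0]
  [0, 6, 1, 0]
  [0, 0, 6, 0]
  [0, 0, 0, 6]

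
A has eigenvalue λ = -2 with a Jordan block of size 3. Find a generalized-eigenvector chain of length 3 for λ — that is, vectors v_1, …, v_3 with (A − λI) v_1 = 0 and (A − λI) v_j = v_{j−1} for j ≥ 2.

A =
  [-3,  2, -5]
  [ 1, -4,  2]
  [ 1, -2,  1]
A Jordan chain for λ = -2 of length 3:
v_1 = (-2, -1, 0)ᵀ
v_2 = (-1, 1, 1)ᵀ
v_3 = (1, 0, 0)ᵀ

Let N = A − (-2)·I. We want v_3 with N^3 v_3 = 0 but N^2 v_3 ≠ 0; then v_{j-1} := N · v_j for j = 3, …, 2.

Pick v_3 = (1, 0, 0)ᵀ.
Then v_2 = N · v_3 = (-1, 1, 1)ᵀ.
Then v_1 = N · v_2 = (-2, -1, 0)ᵀ.

Sanity check: (A − (-2)·I) v_1 = (0, 0, 0)ᵀ = 0. ✓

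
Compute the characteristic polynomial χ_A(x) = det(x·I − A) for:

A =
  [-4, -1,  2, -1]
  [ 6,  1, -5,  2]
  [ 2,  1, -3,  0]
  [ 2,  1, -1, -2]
x^4 + 8*x^3 + 24*x^2 + 32*x + 16

Expanding det(x·I − A) (e.g. by cofactor expansion or by noting that A is similar to its Jordan form J, which has the same characteristic polynomial as A) gives
  χ_A(x) = x^4 + 8*x^3 + 24*x^2 + 32*x + 16
which factors as (x + 2)^4. The eigenvalues (with algebraic multiplicities) are λ = -2 with multiplicity 4.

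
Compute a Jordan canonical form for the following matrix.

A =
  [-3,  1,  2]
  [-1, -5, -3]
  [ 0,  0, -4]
J_3(-4)

The characteristic polynomial is
  det(x·I − A) = x^3 + 12*x^2 + 48*x + 64 = (x + 4)^3

Eigenvalues and multiplicities (the geometric multiplicity of λ is n − rank(A − λI), which equals the number of Jordan blocks for λ):
  λ = -4: algebraic multiplicity = 3, geometric multiplicity = 1

Determining the block sizes for each eigenvalue:
  λ = -4: one block (gm = 1), so the single block has size am = 3 → block sizes [3]

Assembling the blocks gives a Jordan form
J =
  [-4,  1,  0]
  [ 0, -4,  1]
  [ 0,  0, -4]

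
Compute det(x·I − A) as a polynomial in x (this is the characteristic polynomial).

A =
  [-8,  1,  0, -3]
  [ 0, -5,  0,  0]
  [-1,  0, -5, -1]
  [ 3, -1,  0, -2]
x^4 + 20*x^3 + 150*x^2 + 500*x + 625

Expanding det(x·I − A) (e.g. by cofactor expansion or by noting that A is similar to its Jordan form J, which has the same characteristic polynomial as A) gives
  χ_A(x) = x^4 + 20*x^3 + 150*x^2 + 500*x + 625
which factors as (x + 5)^4. The eigenvalues (with algebraic multiplicities) are λ = -5 with multiplicity 4.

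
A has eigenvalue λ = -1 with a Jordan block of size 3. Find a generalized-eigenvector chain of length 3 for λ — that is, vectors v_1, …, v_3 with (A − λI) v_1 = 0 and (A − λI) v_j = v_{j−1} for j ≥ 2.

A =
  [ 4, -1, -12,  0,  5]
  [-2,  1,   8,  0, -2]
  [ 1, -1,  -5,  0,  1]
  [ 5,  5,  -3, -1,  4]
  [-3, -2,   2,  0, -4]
A Jordan chain for λ = -1 of length 3:
v_1 = (-5, 2, -1, 0, 3)ᵀ
v_2 = (-1, 2, -1, 5, -2)ᵀ
v_3 = (0, 1, 0, 0, 0)ᵀ

Let N = A − (-1)·I. We want v_3 with N^3 v_3 = 0 but N^2 v_3 ≠ 0; then v_{j-1} := N · v_j for j = 3, …, 2.

Pick v_3 = (0, 1, 0, 0, 0)ᵀ.
Then v_2 = N · v_3 = (-1, 2, -1, 5, -2)ᵀ.
Then v_1 = N · v_2 = (-5, 2, -1, 0, 3)ᵀ.

Sanity check: (A − (-1)·I) v_1 = (0, 0, 0, 0, 0)ᵀ = 0. ✓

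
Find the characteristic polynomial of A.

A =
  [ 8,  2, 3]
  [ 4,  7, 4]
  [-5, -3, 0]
x^3 - 15*x^2 + 75*x - 125

Expanding det(x·I − A) (e.g. by cofactor expansion or by noting that A is similar to its Jordan form J, which has the same characteristic polynomial as A) gives
  χ_A(x) = x^3 - 15*x^2 + 75*x - 125
which factors as (x - 5)^3. The eigenvalues (with algebraic multiplicities) are λ = 5 with multiplicity 3.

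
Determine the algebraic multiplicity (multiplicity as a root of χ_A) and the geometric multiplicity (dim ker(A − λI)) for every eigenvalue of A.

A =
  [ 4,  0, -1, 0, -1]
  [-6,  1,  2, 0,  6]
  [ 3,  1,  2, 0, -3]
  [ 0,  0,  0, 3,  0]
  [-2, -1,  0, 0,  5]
λ = 3: alg = 5, geom = 3

Step 1 — factor the characteristic polynomial to read off the algebraic multiplicities:
  χ_A(x) = (x - 3)^5

Step 2 — compute geometric multiplicities via the rank-nullity identity g(λ) = n − rank(A − λI):
  rank(A − (3)·I) = 2, so dim ker(A − (3)·I) = n − 2 = 3

Summary:
  λ = 3: algebraic multiplicity = 5, geometric multiplicity = 3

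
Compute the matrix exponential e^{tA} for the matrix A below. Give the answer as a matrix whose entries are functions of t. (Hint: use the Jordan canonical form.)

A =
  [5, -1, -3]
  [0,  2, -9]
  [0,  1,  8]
e^{tA} =
  [exp(5*t), -t*exp(5*t), -3*t*exp(5*t)]
  [0, -3*t*exp(5*t) + exp(5*t), -9*t*exp(5*t)]
  [0, t*exp(5*t), 3*t*exp(5*t) + exp(5*t)]

Strategy: write A = P · J · P⁻¹ where J is a Jordan canonical form, so e^{tA} = P · e^{tJ} · P⁻¹, and e^{tJ} can be computed block-by-block.

A has Jordan form
J =
  [5, 1, 0]
  [0, 5, 0]
  [0, 0, 5]
(up to reordering of blocks).

Per-block formulas:
  For a 2×2 Jordan block J_2(5): exp(t · J_2(5)) = e^(5t)·(I + t·N), where N is the 2×2 nilpotent shift.
  For a 1×1 block at λ = 5: exp(t · [5]) = [e^(5t)].

After assembling e^{tJ} and conjugating by P, we get:

e^{tA} =
  [exp(5*t), -t*exp(5*t), -3*t*exp(5*t)]
  [0, -3*t*exp(5*t) + exp(5*t), -9*t*exp(5*t)]
  [0, t*exp(5*t), 3*t*exp(5*t) + exp(5*t)]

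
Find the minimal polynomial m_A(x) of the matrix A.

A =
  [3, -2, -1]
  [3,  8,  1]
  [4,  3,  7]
x^3 - 18*x^2 + 108*x - 216

The characteristic polynomial is χ_A(x) = (x - 6)^3, so the eigenvalues are known. The minimal polynomial is
  m_A(x) = Π_λ (x − λ)^{k_λ}
where k_λ is the size of the *largest* Jordan block for λ (equivalently, the smallest k with (A − λI)^k v = 0 for every generalised eigenvector v of λ).

  λ = 6: largest Jordan block has size 3, contributing (x − 6)^3

So m_A(x) = (x - 6)^3 = x^3 - 18*x^2 + 108*x - 216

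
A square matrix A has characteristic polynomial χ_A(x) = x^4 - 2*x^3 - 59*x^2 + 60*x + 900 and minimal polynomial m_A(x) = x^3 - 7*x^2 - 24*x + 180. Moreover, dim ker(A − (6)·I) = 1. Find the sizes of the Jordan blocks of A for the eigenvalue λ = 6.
Block sizes for λ = 6: [2]

Step 1 — from the characteristic polynomial, algebraic multiplicity of λ = 6 is 2. From dim ker(A − (6)·I) = 1, there are exactly 1 Jordan blocks for λ = 6.
Step 2 — from the minimal polynomial, the factor (x − 6)^2 tells us the largest block for λ = 6 has size 2.
Step 3 — with total size 2, 1 blocks, and largest block 2, the block sizes (in nonincreasing order) are [2].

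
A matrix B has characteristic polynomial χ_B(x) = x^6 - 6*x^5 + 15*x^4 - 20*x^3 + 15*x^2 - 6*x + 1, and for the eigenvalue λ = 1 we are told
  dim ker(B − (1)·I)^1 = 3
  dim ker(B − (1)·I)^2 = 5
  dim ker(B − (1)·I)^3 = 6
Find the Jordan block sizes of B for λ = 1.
Block sizes for λ = 1: [3, 2, 1]

From the dimensions of kernels of powers, the number of Jordan blocks of size at least j is d_j − d_{j−1} where d_j = dim ker(N^j) (with d_0 = 0). Computing the differences gives [3, 2, 1].
The number of blocks of size exactly k is (#blocks of size ≥ k) − (#blocks of size ≥ k + 1), so the partition is: 1 block(s) of size 1, 1 block(s) of size 2, 1 block(s) of size 3.
In nonincreasing order the block sizes are [3, 2, 1].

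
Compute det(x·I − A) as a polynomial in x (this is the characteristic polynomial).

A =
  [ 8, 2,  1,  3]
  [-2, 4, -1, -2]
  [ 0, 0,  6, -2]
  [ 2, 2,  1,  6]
x^4 - 24*x^3 + 216*x^2 - 864*x + 1296

Expanding det(x·I − A) (e.g. by cofactor expansion or by noting that A is similar to its Jordan form J, which has the same characteristic polynomial as A) gives
  χ_A(x) = x^4 - 24*x^3 + 216*x^2 - 864*x + 1296
which factors as (x - 6)^4. The eigenvalues (with algebraic multiplicities) are λ = 6 with multiplicity 4.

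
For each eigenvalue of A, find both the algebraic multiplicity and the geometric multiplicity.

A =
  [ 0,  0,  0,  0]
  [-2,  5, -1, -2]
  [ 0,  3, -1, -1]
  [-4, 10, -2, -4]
λ = 0: alg = 4, geom = 2

Step 1 — factor the characteristic polynomial to read off the algebraic multiplicities:
  χ_A(x) = x^4

Step 2 — compute geometric multiplicities via the rank-nullity identity g(λ) = n − rank(A − λI):
  rank(A − (0)·I) = 2, so dim ker(A − (0)·I) = n − 2 = 2

Summary:
  λ = 0: algebraic multiplicity = 4, geometric multiplicity = 2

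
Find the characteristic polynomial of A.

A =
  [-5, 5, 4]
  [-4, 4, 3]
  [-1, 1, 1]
x^3

Expanding det(x·I − A) (e.g. by cofactor expansion or by noting that A is similar to its Jordan form J, which has the same characteristic polynomial as A) gives
  χ_A(x) = x^3
which factors as x^3. The eigenvalues (with algebraic multiplicities) are λ = 0 with multiplicity 3.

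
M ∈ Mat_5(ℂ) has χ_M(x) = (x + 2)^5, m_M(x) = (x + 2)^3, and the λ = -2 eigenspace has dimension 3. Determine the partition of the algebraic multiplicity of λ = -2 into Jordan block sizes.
Block sizes for λ = -2: [3, 1, 1]

Step 1 — from the characteristic polynomial, algebraic multiplicity of λ = -2 is 5. From dim ker(M − (-2)·I) = 3, there are exactly 3 Jordan blocks for λ = -2.
Step 2 — from the minimal polynomial, the factor (x + 2)^3 tells us the largest block for λ = -2 has size 3.
Step 3 — with total size 5, 3 blocks, and largest block 3, the block sizes (in nonincreasing order) are [3, 1, 1].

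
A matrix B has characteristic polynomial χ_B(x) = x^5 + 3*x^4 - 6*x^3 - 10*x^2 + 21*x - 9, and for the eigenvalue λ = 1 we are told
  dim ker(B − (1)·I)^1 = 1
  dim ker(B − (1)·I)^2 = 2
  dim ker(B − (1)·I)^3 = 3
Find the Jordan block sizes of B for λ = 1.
Block sizes for λ = 1: [3]

From the dimensions of kernels of powers, the number of Jordan blocks of size at least j is d_j − d_{j−1} where d_j = dim ker(N^j) (with d_0 = 0). Computing the differences gives [1, 1, 1].
The number of blocks of size exactly k is (#blocks of size ≥ k) − (#blocks of size ≥ k + 1), so the partition is: 1 block(s) of size 3.
In nonincreasing order the block sizes are [3].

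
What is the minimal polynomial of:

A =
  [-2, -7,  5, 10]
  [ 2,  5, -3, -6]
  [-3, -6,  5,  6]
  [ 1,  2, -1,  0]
x^3 - 6*x^2 + 12*x - 8

The characteristic polynomial is χ_A(x) = (x - 2)^4, so the eigenvalues are known. The minimal polynomial is
  m_A(x) = Π_λ (x − λ)^{k_λ}
where k_λ is the size of the *largest* Jordan block for λ (equivalently, the smallest k with (A − λI)^k v = 0 for every generalised eigenvector v of λ).

  λ = 2: largest Jordan block has size 3, contributing (x − 2)^3

So m_A(x) = (x - 2)^3 = x^3 - 6*x^2 + 12*x - 8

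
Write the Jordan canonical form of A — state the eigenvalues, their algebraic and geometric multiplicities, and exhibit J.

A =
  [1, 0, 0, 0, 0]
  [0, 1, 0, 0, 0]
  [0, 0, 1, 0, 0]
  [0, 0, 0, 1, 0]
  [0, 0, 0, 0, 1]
J_1(1) ⊕ J_1(1) ⊕ J_1(1) ⊕ J_1(1) ⊕ J_1(1)

The characteristic polynomial is
  det(x·I − A) = x^5 - 5*x^4 + 10*x^3 - 10*x^2 + 5*x - 1 = (x - 1)^5

Eigenvalues and multiplicities (the geometric multiplicity of λ is n − rank(A − λI), which equals the number of Jordan blocks for λ):
  λ = 1: algebraic multiplicity = 5, geometric multiplicity = 5

Determining the block sizes for each eigenvalue:
  λ = 1: gm = am = 5, so every block has size 1 → block sizes [1, 1, 1, 1, 1]

Assembling the blocks gives a Jordan form
J =
  [1, 0, 0, 0, 0]
  [0, 1, 0, 0, 0]
  [0, 0, 1, 0, 0]
  [0, 0, 0, 1, 0]
  [0, 0, 0, 0, 1]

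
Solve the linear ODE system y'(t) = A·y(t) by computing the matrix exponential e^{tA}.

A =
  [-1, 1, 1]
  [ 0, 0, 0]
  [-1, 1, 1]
e^{tA} =
  [1 - t, t, t]
  [0, 1, 0]
  [-t, t, t + 1]

Strategy: write A = P · J · P⁻¹ where J is a Jordan canonical form, so e^{tA} = P · e^{tJ} · P⁻¹, and e^{tJ} can be computed block-by-block.

A has Jordan form
J =
  [0, 1, 0]
  [0, 0, 0]
  [0, 0, 0]
(up to reordering of blocks).

Per-block formulas:
  For a 1×1 block at λ = 0: exp(t · [0]) = [e^(0t)].
  For a 2×2 Jordan block J_2(0): exp(t · J_2(0)) = e^(0t)·(I + t·N), where N is the 2×2 nilpotent shift.

After assembling e^{tJ} and conjugating by P, we get:

e^{tA} =
  [1 - t, t, t]
  [0, 1, 0]
  [-t, t, t + 1]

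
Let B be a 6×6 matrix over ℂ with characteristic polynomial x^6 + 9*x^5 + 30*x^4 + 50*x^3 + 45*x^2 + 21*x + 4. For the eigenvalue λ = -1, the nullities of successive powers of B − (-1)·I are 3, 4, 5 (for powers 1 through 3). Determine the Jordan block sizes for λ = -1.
Block sizes for λ = -1: [3, 1, 1]

From the dimensions of kernels of powers, the number of Jordan blocks of size at least j is d_j − d_{j−1} where d_j = dim ker(N^j) (with d_0 = 0). Computing the differences gives [3, 1, 1].
The number of blocks of size exactly k is (#blocks of size ≥ k) − (#blocks of size ≥ k + 1), so the partition is: 2 block(s) of size 1, 1 block(s) of size 3.
In nonincreasing order the block sizes are [3, 1, 1].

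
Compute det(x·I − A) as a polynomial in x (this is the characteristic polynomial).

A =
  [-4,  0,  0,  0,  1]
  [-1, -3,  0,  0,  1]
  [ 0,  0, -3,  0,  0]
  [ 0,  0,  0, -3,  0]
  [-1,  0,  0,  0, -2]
x^5 + 15*x^4 + 90*x^3 + 270*x^2 + 405*x + 243

Expanding det(x·I − A) (e.g. by cofactor expansion or by noting that A is similar to its Jordan form J, which has the same characteristic polynomial as A) gives
  χ_A(x) = x^5 + 15*x^4 + 90*x^3 + 270*x^2 + 405*x + 243
which factors as (x + 3)^5. The eigenvalues (with algebraic multiplicities) are λ = -3 with multiplicity 5.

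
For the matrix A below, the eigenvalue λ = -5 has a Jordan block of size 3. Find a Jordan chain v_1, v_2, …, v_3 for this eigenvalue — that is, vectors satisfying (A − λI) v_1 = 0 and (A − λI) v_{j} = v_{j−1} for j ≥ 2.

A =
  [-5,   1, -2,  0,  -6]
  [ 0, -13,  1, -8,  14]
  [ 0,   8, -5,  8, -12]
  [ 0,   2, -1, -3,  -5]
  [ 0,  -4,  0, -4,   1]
A Jordan chain for λ = -5 of length 3:
v_1 = (1, 0, 0, 0, 0)ᵀ
v_2 = (-2, 1, 0, -1, 0)ᵀ
v_3 = (0, 0, 1, 0, 0)ᵀ

Let N = A − (-5)·I. We want v_3 with N^3 v_3 = 0 but N^2 v_3 ≠ 0; then v_{j-1} := N · v_j for j = 3, …, 2.

Pick v_3 = (0, 0, 1, 0, 0)ᵀ.
Then v_2 = N · v_3 = (-2, 1, 0, -1, 0)ᵀ.
Then v_1 = N · v_2 = (1, 0, 0, 0, 0)ᵀ.

Sanity check: (A − (-5)·I) v_1 = (0, 0, 0, 0, 0)ᵀ = 0. ✓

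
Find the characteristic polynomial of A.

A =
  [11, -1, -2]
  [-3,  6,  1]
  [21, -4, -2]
x^3 - 15*x^2 + 75*x - 125

Expanding det(x·I − A) (e.g. by cofactor expansion or by noting that A is similar to its Jordan form J, which has the same characteristic polynomial as A) gives
  χ_A(x) = x^3 - 15*x^2 + 75*x - 125
which factors as (x - 5)^3. The eigenvalues (with algebraic multiplicities) are λ = 5 with multiplicity 3.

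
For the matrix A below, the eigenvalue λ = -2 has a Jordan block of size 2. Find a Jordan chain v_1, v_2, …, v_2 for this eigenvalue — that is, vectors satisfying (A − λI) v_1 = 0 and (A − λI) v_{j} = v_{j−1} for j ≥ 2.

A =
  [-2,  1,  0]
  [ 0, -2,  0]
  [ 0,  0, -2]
A Jordan chain for λ = -2 of length 2:
v_1 = (1, 0, 0)ᵀ
v_2 = (0, 1, 0)ᵀ

Let N = A − (-2)·I. We want v_2 with N^2 v_2 = 0 but N^1 v_2 ≠ 0; then v_{j-1} := N · v_j for j = 2, …, 2.

Pick v_2 = (0, 1, 0)ᵀ.
Then v_1 = N · v_2 = (1, 0, 0)ᵀ.

Sanity check: (A − (-2)·I) v_1 = (0, 0, 0)ᵀ = 0. ✓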